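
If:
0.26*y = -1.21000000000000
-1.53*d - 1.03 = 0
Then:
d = -0.67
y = -4.65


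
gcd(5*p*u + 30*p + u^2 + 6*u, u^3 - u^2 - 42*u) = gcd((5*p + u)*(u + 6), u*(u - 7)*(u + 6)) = u + 6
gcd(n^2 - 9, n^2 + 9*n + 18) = n + 3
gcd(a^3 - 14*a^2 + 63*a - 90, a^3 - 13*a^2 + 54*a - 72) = a^2 - 9*a + 18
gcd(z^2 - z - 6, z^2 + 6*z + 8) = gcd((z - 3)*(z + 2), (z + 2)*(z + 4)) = z + 2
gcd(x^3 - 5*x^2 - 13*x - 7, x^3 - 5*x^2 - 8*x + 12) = 1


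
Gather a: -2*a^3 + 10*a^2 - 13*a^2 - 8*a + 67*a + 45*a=-2*a^3 - 3*a^2 + 104*a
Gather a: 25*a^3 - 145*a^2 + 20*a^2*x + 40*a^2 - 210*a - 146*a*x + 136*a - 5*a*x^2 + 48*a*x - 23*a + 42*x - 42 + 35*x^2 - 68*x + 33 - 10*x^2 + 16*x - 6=25*a^3 + a^2*(20*x - 105) + a*(-5*x^2 - 98*x - 97) + 25*x^2 - 10*x - 15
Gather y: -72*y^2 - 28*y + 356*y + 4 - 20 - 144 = -72*y^2 + 328*y - 160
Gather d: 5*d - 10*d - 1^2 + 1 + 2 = 2 - 5*d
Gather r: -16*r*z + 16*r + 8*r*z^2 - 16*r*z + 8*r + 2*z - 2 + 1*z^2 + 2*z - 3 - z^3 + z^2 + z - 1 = r*(8*z^2 - 32*z + 24) - z^3 + 2*z^2 + 5*z - 6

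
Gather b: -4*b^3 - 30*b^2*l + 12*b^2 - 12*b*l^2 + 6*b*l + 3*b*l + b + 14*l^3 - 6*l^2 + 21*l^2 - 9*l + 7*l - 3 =-4*b^3 + b^2*(12 - 30*l) + b*(-12*l^2 + 9*l + 1) + 14*l^3 + 15*l^2 - 2*l - 3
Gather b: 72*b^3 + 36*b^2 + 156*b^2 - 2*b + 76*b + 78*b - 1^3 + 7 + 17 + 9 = 72*b^3 + 192*b^2 + 152*b + 32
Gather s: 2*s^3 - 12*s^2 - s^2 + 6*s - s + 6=2*s^3 - 13*s^2 + 5*s + 6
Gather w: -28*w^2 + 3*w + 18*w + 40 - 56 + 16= -28*w^2 + 21*w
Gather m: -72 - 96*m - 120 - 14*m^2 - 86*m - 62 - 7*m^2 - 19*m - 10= -21*m^2 - 201*m - 264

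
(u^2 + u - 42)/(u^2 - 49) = (u - 6)/(u - 7)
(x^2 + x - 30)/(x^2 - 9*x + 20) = (x + 6)/(x - 4)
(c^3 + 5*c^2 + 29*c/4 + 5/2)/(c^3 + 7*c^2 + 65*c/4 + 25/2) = (2*c + 1)/(2*c + 5)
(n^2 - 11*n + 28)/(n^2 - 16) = (n - 7)/(n + 4)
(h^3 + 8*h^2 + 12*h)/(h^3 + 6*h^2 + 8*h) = (h + 6)/(h + 4)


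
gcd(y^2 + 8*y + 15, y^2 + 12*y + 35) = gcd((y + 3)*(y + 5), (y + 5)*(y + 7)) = y + 5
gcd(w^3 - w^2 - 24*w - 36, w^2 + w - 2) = w + 2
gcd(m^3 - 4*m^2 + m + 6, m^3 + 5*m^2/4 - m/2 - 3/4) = m + 1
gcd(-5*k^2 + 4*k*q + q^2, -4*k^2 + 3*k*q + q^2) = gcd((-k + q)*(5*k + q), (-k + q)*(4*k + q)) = -k + q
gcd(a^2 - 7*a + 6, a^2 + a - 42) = a - 6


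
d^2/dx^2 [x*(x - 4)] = 2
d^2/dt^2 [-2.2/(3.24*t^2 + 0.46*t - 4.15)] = (46.18944*t^2 + 6.55776*t - 2.2*(6.48*t + 0.46)*(12.96*t + 0.92) - 59.1624)/(3.24*t^2 + 0.46*t - 4.15)^3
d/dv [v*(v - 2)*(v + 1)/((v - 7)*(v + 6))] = (v^4 - 2*v^3 - 123*v^2 + 84*v + 84)/(v^4 - 2*v^3 - 83*v^2 + 84*v + 1764)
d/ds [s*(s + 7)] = 2*s + 7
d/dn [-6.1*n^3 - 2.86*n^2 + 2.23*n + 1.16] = -18.3*n^2 - 5.72*n + 2.23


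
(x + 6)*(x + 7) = x^2 + 13*x + 42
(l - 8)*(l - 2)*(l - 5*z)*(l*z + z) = l^4*z - 5*l^3*z^2 - 9*l^3*z + 45*l^2*z^2 + 6*l^2*z - 30*l*z^2 + 16*l*z - 80*z^2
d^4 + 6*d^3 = d^3*(d + 6)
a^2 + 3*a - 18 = (a - 3)*(a + 6)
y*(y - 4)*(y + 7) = y^3 + 3*y^2 - 28*y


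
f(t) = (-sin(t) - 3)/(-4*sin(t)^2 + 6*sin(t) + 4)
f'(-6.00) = 0.23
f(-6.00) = -0.61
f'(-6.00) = 0.23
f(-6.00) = -0.61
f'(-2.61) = -4517.32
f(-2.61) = 36.00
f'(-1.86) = -0.32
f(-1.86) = 0.38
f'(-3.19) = -0.70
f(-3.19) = -0.71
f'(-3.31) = -0.41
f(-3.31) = -0.65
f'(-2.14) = -1.12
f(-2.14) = 0.55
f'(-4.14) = 0.13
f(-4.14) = -0.62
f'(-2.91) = -3.23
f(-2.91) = -1.15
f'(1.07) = -0.13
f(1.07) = -0.63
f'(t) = (8*sin(t)*cos(t) - 6*cos(t))*(-sin(t) - 3)/(-4*sin(t)^2 + 6*sin(t) + 4)^2 - cos(t)/(-4*sin(t)^2 + 6*sin(t) + 4)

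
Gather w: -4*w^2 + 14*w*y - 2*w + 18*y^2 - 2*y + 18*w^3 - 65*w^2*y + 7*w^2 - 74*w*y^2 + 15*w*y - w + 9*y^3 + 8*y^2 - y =18*w^3 + w^2*(3 - 65*y) + w*(-74*y^2 + 29*y - 3) + 9*y^3 + 26*y^2 - 3*y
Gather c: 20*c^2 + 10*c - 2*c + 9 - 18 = 20*c^2 + 8*c - 9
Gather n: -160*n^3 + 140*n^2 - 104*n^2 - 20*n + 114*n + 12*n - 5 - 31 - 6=-160*n^3 + 36*n^2 + 106*n - 42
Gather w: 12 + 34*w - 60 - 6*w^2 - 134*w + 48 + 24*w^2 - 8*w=18*w^2 - 108*w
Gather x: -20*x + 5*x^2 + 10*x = 5*x^2 - 10*x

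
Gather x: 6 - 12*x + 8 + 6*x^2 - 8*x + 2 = 6*x^2 - 20*x + 16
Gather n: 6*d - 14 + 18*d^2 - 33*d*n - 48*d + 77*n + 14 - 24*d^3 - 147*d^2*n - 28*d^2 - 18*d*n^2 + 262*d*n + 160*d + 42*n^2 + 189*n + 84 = -24*d^3 - 10*d^2 + 118*d + n^2*(42 - 18*d) + n*(-147*d^2 + 229*d + 266) + 84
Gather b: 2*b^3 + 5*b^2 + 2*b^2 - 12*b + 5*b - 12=2*b^3 + 7*b^2 - 7*b - 12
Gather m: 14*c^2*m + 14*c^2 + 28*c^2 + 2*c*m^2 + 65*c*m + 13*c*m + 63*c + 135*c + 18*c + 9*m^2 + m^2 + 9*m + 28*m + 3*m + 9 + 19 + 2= 42*c^2 + 216*c + m^2*(2*c + 10) + m*(14*c^2 + 78*c + 40) + 30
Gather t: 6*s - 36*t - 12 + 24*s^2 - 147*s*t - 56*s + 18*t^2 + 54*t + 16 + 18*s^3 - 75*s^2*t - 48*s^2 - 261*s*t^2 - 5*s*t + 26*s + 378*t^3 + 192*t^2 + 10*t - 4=18*s^3 - 24*s^2 - 24*s + 378*t^3 + t^2*(210 - 261*s) + t*(-75*s^2 - 152*s + 28)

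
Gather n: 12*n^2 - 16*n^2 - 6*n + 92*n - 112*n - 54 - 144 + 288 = -4*n^2 - 26*n + 90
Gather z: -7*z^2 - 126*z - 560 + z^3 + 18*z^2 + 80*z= z^3 + 11*z^2 - 46*z - 560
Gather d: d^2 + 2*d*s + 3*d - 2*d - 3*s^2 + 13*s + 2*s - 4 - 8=d^2 + d*(2*s + 1) - 3*s^2 + 15*s - 12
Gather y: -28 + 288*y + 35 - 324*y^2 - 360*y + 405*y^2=81*y^2 - 72*y + 7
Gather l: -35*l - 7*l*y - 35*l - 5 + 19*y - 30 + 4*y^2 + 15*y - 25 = l*(-7*y - 70) + 4*y^2 + 34*y - 60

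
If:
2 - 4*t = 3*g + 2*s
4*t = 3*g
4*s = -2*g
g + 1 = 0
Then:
No Solution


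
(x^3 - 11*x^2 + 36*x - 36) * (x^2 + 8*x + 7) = x^5 - 3*x^4 - 45*x^3 + 175*x^2 - 36*x - 252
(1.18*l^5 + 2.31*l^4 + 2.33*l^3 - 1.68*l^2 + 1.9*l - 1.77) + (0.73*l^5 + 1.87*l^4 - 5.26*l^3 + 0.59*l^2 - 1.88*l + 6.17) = 1.91*l^5 + 4.18*l^4 - 2.93*l^3 - 1.09*l^2 + 0.02*l + 4.4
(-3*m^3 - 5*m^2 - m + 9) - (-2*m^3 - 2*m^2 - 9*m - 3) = -m^3 - 3*m^2 + 8*m + 12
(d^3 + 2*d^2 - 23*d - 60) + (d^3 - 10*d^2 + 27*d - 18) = 2*d^3 - 8*d^2 + 4*d - 78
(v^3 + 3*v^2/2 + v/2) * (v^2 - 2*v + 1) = v^5 - v^4/2 - 3*v^3/2 + v^2/2 + v/2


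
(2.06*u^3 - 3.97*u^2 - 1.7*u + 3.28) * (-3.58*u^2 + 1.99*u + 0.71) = -7.3748*u^5 + 18.312*u^4 - 0.3517*u^3 - 17.9441*u^2 + 5.3202*u + 2.3288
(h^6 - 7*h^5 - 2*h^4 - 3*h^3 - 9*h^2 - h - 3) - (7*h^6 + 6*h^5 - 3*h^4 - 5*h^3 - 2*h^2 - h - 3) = -6*h^6 - 13*h^5 + h^4 + 2*h^3 - 7*h^2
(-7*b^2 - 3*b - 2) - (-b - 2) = -7*b^2 - 2*b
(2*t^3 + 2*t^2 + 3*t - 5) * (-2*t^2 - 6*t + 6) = -4*t^5 - 16*t^4 - 6*t^3 + 4*t^2 + 48*t - 30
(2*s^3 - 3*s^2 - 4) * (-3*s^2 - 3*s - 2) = -6*s^5 + 3*s^4 + 5*s^3 + 18*s^2 + 12*s + 8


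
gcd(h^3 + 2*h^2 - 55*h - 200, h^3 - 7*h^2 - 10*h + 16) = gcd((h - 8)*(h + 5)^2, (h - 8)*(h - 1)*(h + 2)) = h - 8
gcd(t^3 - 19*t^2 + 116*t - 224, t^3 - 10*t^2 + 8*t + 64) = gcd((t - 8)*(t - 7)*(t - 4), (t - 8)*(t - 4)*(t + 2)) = t^2 - 12*t + 32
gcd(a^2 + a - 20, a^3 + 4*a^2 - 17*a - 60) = a^2 + a - 20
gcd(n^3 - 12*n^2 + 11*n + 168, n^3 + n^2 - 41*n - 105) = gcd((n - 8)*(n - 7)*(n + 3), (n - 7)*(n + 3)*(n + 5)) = n^2 - 4*n - 21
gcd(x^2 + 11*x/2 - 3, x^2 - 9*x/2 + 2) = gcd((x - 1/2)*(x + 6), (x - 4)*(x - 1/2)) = x - 1/2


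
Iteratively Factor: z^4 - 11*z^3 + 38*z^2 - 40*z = (z)*(z^3 - 11*z^2 + 38*z - 40) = z*(z - 4)*(z^2 - 7*z + 10) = z*(z - 4)*(z - 2)*(z - 5)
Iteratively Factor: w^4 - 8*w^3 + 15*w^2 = (w - 5)*(w^3 - 3*w^2) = w*(w - 5)*(w^2 - 3*w) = w*(w - 5)*(w - 3)*(w)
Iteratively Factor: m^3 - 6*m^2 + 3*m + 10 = (m - 2)*(m^2 - 4*m - 5) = (m - 2)*(m + 1)*(m - 5)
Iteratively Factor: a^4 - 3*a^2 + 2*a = (a)*(a^3 - 3*a + 2) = a*(a + 2)*(a^2 - 2*a + 1) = a*(a - 1)*(a + 2)*(a - 1)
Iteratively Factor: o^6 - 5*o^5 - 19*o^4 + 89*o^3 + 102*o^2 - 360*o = (o - 2)*(o^5 - 3*o^4 - 25*o^3 + 39*o^2 + 180*o) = o*(o - 2)*(o^4 - 3*o^3 - 25*o^2 + 39*o + 180) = o*(o - 2)*(o + 3)*(o^3 - 6*o^2 - 7*o + 60) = o*(o - 4)*(o - 2)*(o + 3)*(o^2 - 2*o - 15) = o*(o - 4)*(o - 2)*(o + 3)^2*(o - 5)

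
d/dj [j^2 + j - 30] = 2*j + 1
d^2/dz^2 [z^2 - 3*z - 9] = 2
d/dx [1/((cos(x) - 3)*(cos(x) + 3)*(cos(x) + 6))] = (-3*sin(x)^2 + 12*cos(x) - 6)*sin(x)/((cos(x) - 3)^2*(cos(x) + 3)^2*(cos(x) + 6)^2)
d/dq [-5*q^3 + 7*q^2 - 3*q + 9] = -15*q^2 + 14*q - 3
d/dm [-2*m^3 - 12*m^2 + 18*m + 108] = -6*m^2 - 24*m + 18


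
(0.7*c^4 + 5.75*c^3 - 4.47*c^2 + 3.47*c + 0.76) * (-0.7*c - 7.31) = -0.49*c^5 - 9.142*c^4 - 38.9035*c^3 + 30.2467*c^2 - 25.8977*c - 5.5556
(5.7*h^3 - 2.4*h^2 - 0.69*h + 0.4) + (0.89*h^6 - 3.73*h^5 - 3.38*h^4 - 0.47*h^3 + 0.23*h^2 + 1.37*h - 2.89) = 0.89*h^6 - 3.73*h^5 - 3.38*h^4 + 5.23*h^3 - 2.17*h^2 + 0.68*h - 2.49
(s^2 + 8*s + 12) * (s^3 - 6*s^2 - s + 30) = s^5 + 2*s^4 - 37*s^3 - 50*s^2 + 228*s + 360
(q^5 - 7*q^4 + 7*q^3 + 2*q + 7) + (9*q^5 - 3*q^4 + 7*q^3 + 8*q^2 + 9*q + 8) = 10*q^5 - 10*q^4 + 14*q^3 + 8*q^2 + 11*q + 15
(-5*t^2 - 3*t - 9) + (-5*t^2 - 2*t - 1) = -10*t^2 - 5*t - 10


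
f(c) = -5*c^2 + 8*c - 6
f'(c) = 8 - 10*c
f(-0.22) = -8.00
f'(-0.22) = 10.20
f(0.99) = -2.98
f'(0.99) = -1.90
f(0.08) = -5.39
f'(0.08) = 7.20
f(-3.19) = -82.40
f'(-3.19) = 39.90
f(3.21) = -31.84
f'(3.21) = -24.10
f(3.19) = -31.36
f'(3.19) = -23.90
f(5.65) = -120.41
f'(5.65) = -48.50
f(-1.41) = -27.22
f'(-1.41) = 22.10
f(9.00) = -339.00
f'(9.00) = -82.00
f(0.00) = -6.00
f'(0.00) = 8.00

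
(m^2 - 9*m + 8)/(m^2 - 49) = (m^2 - 9*m + 8)/(m^2 - 49)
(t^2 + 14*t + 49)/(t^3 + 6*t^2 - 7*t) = (t + 7)/(t*(t - 1))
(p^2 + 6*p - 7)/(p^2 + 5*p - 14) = (p - 1)/(p - 2)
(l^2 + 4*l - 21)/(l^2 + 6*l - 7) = (l - 3)/(l - 1)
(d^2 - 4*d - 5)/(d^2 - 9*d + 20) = (d + 1)/(d - 4)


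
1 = 1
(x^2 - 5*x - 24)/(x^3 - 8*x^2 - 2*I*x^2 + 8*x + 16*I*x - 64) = (x + 3)/(x^2 - 2*I*x + 8)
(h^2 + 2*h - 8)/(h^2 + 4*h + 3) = (h^2 + 2*h - 8)/(h^2 + 4*h + 3)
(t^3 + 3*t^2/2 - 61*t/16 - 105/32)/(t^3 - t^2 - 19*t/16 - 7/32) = (8*t^2 + 26*t + 15)/(8*t^2 + 6*t + 1)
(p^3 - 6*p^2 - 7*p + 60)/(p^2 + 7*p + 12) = (p^2 - 9*p + 20)/(p + 4)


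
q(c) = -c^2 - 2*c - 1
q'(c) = -2*c - 2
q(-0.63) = -0.14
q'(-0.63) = -0.74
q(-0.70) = -0.09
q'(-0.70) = -0.60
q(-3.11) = -4.45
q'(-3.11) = 4.22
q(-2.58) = -2.50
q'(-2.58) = 3.16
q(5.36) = -40.45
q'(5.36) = -12.72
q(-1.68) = -0.46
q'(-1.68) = 1.36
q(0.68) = -2.82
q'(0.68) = -3.36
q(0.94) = -3.76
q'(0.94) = -3.88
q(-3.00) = -4.00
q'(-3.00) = 4.00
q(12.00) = -169.00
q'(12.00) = -26.00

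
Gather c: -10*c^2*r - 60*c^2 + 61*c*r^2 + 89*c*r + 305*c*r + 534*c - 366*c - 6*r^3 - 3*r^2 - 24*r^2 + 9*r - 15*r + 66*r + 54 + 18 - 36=c^2*(-10*r - 60) + c*(61*r^2 + 394*r + 168) - 6*r^3 - 27*r^2 + 60*r + 36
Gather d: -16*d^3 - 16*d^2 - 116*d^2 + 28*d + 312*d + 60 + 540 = -16*d^3 - 132*d^2 + 340*d + 600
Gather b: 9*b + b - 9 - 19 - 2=10*b - 30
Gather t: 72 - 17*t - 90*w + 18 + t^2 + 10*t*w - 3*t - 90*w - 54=t^2 + t*(10*w - 20) - 180*w + 36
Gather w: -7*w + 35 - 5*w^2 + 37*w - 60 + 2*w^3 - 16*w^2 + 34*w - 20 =2*w^3 - 21*w^2 + 64*w - 45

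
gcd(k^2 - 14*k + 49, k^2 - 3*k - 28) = k - 7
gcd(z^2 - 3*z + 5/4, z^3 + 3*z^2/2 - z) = z - 1/2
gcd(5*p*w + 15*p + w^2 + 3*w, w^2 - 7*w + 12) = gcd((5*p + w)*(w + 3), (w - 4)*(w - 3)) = 1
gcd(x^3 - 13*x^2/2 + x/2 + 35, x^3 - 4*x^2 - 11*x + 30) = x - 5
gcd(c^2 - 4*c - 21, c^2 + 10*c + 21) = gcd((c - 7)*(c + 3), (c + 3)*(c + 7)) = c + 3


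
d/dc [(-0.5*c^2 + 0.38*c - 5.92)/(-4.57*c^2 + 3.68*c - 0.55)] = (-0.103400000000001*c^2 - 53.5588*c + 21.5766)/(20.8849*c^4 - 33.6352*c^3 + 18.5694*c^2 - 4.048*c + 0.3025)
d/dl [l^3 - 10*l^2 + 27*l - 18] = 3*l^2 - 20*l + 27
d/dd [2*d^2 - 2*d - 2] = 4*d - 2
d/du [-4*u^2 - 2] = -8*u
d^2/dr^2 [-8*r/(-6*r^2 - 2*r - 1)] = 32*(2*r*(6*r + 1)^2 - (9*r + 1)*(6*r^2 + 2*r + 1))/(6*r^2 + 2*r + 1)^3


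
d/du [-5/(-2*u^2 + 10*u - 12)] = 5*(5 - 2*u)/(2*(u^2 - 5*u + 6)^2)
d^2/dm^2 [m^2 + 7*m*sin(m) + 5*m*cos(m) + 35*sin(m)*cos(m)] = -7*m*sin(m) - 5*m*cos(m) - 10*sin(m) - 70*sin(2*m) + 14*cos(m) + 2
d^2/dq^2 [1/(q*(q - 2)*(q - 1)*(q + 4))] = 2*(10*q^6 + 15*q^5 - 84*q^4 - 64*q^3 + 324*q^2 - 240*q + 64)/(q^3*(q^9 + 3*q^8 - 27*q^7 - 35*q^6 + 318*q^5 - 156*q^4 - 1288*q^3 + 2592*q^2 - 1920*q + 512))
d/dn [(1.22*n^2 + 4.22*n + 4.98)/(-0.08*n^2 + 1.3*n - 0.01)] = (1.9236*n^2 + 0.7724*n - 6.5162)/(0.0064*n^4 - 0.208*n^3 + 1.6916*n^2 - 0.026*n + 0.0001)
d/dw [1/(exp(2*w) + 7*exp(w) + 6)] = (-2*exp(w) - 7)*exp(w)/(exp(2*w) + 7*exp(w) + 6)^2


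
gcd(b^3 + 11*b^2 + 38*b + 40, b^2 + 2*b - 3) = 1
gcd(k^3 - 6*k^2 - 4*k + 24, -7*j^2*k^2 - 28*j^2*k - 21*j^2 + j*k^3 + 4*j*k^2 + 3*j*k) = 1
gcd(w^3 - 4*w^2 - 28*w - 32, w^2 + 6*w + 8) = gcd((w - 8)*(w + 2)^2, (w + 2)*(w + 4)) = w + 2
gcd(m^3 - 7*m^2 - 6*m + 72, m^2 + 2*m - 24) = m - 4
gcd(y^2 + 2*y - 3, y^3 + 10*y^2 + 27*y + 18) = y + 3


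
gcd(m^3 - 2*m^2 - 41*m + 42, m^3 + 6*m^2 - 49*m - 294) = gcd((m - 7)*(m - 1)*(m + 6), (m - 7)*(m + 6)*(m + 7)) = m^2 - m - 42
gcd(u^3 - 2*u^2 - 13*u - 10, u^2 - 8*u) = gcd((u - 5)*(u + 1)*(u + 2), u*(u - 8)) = 1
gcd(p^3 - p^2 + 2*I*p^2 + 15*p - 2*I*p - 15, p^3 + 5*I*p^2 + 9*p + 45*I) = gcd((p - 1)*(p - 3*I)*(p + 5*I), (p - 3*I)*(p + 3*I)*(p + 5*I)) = p^2 + 2*I*p + 15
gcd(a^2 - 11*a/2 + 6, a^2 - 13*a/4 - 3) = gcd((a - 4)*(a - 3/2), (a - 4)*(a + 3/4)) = a - 4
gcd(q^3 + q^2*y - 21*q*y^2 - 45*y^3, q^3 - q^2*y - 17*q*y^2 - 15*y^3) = -q^2 + 2*q*y + 15*y^2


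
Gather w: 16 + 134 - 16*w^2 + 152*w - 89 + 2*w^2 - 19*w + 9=-14*w^2 + 133*w + 70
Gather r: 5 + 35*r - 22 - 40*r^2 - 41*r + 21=-40*r^2 - 6*r + 4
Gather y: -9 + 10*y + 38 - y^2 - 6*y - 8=-y^2 + 4*y + 21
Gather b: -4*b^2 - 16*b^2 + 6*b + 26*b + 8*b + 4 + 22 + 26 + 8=-20*b^2 + 40*b + 60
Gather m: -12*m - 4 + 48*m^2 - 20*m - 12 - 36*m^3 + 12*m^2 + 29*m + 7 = -36*m^3 + 60*m^2 - 3*m - 9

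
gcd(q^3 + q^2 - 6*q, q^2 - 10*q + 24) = 1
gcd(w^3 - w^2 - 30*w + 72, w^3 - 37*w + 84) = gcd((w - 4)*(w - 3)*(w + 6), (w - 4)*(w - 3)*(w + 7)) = w^2 - 7*w + 12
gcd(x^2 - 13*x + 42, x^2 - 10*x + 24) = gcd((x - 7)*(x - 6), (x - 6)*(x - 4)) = x - 6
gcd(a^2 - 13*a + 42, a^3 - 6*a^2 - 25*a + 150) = a - 6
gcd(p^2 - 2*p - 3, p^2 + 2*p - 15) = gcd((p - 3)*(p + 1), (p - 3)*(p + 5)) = p - 3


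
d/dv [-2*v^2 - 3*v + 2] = -4*v - 3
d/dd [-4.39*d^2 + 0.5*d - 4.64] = 0.5 - 8.78*d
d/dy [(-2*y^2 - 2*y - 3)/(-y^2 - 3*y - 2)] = (4*y^2 + 2*y - 5)/(y^4 + 6*y^3 + 13*y^2 + 12*y + 4)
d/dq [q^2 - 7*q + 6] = 2*q - 7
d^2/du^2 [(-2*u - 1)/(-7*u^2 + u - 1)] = 2*((2*u + 1)*(14*u - 1)^2 - (42*u + 5)*(7*u^2 - u + 1))/(7*u^2 - u + 1)^3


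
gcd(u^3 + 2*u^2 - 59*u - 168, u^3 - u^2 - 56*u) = u^2 - u - 56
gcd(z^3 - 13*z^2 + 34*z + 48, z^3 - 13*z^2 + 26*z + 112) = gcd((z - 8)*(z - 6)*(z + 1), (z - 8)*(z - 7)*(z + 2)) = z - 8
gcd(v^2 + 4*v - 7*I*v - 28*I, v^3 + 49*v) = v - 7*I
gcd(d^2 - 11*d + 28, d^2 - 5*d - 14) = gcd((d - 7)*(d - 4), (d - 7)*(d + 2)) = d - 7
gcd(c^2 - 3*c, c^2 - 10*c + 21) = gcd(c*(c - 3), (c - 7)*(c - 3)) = c - 3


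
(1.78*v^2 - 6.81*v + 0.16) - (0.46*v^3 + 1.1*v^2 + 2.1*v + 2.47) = -0.46*v^3 + 0.68*v^2 - 8.91*v - 2.31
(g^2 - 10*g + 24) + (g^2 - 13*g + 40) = 2*g^2 - 23*g + 64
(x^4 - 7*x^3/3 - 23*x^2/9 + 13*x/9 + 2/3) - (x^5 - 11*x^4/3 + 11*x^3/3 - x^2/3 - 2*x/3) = -x^5 + 14*x^4/3 - 6*x^3 - 20*x^2/9 + 19*x/9 + 2/3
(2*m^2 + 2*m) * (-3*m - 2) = -6*m^3 - 10*m^2 - 4*m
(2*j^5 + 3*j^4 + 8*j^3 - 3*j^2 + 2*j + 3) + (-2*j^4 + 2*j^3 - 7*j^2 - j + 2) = 2*j^5 + j^4 + 10*j^3 - 10*j^2 + j + 5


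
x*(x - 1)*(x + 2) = x^3 + x^2 - 2*x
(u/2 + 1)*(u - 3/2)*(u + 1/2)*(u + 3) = u^4/2 + 2*u^3 + u^2/8 - 39*u/8 - 9/4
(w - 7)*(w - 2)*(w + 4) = w^3 - 5*w^2 - 22*w + 56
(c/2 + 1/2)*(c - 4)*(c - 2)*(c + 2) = c^4/2 - 3*c^3/2 - 4*c^2 + 6*c + 8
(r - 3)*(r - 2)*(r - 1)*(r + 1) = r^4 - 5*r^3 + 5*r^2 + 5*r - 6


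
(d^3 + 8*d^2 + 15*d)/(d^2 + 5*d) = d + 3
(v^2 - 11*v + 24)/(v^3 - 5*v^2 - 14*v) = (-v^2 + 11*v - 24)/(v*(-v^2 + 5*v + 14))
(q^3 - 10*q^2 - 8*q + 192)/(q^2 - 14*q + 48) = q + 4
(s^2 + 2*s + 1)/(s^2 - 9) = (s^2 + 2*s + 1)/(s^2 - 9)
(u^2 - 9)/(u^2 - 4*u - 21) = (u - 3)/(u - 7)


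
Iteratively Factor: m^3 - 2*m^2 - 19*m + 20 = (m - 1)*(m^2 - m - 20) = (m - 5)*(m - 1)*(m + 4)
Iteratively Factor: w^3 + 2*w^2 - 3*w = (w + 3)*(w^2 - w) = w*(w + 3)*(w - 1)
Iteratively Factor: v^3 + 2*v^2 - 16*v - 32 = (v + 4)*(v^2 - 2*v - 8) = (v + 2)*(v + 4)*(v - 4)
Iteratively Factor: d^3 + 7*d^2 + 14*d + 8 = (d + 1)*(d^2 + 6*d + 8) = (d + 1)*(d + 4)*(d + 2)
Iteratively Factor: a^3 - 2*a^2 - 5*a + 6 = (a - 1)*(a^2 - a - 6) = (a - 3)*(a - 1)*(a + 2)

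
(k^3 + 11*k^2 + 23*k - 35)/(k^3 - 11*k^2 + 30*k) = (k^3 + 11*k^2 + 23*k - 35)/(k*(k^2 - 11*k + 30))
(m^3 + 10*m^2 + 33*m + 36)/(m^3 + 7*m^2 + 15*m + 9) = (m + 4)/(m + 1)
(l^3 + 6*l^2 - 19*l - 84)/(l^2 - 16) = (l^2 + 10*l + 21)/(l + 4)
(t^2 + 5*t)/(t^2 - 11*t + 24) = t*(t + 5)/(t^2 - 11*t + 24)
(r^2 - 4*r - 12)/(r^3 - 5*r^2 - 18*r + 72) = (r + 2)/(r^2 + r - 12)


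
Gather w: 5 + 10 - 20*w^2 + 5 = 20 - 20*w^2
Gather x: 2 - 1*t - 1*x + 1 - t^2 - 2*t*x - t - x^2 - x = -t^2 - 2*t - x^2 + x*(-2*t - 2) + 3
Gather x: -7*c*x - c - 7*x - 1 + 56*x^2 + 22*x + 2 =-c + 56*x^2 + x*(15 - 7*c) + 1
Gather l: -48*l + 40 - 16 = 24 - 48*l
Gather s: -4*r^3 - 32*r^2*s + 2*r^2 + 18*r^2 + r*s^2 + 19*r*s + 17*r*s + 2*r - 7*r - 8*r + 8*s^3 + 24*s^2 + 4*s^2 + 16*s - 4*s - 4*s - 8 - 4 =-4*r^3 + 20*r^2 - 13*r + 8*s^3 + s^2*(r + 28) + s*(-32*r^2 + 36*r + 8) - 12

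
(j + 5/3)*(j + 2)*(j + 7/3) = j^3 + 6*j^2 + 107*j/9 + 70/9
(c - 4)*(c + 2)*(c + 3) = c^3 + c^2 - 14*c - 24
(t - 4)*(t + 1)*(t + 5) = t^3 + 2*t^2 - 19*t - 20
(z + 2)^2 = z^2 + 4*z + 4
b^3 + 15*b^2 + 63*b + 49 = (b + 1)*(b + 7)^2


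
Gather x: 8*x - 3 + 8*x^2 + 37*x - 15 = 8*x^2 + 45*x - 18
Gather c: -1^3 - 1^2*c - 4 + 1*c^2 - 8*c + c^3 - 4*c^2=c^3 - 3*c^2 - 9*c - 5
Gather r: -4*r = -4*r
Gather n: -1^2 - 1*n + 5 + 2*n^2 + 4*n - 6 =2*n^2 + 3*n - 2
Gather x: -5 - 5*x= -5*x - 5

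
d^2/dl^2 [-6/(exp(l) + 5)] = 6*(5 - exp(l))*exp(l)/(exp(l) + 5)^3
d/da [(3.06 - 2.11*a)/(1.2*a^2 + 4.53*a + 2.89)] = (2.532*a^2 - 7.344*a - 19.9597)/(1.44*a^4 + 10.872*a^3 + 27.4569*a^2 + 26.1834*a + 8.3521)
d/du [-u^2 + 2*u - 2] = 2 - 2*u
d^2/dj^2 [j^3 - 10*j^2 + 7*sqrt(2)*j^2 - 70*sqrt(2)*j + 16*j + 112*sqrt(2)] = 6*j - 20 + 14*sqrt(2)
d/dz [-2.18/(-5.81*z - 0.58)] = -12.6658/(5.81*z + 0.58)^2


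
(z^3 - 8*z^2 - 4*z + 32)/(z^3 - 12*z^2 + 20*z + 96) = (z - 2)/(z - 6)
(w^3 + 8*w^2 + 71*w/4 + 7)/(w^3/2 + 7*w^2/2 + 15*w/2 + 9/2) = (4*w^3 + 32*w^2 + 71*w + 28)/(2*(w^3 + 7*w^2 + 15*w + 9))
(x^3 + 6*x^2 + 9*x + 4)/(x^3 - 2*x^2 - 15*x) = (x^3 + 6*x^2 + 9*x + 4)/(x*(x^2 - 2*x - 15))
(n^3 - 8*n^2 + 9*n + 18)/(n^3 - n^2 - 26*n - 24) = (n - 3)/(n + 4)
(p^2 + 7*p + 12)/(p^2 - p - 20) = (p + 3)/(p - 5)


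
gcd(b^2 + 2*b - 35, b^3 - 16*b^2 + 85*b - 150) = b - 5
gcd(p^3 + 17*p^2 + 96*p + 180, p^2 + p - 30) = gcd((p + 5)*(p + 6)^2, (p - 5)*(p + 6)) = p + 6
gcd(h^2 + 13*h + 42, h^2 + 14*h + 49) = h + 7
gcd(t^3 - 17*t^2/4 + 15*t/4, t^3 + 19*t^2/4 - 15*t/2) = t^2 - 5*t/4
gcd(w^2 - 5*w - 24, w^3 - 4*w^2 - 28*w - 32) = w - 8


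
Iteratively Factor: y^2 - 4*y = (y)*(y - 4)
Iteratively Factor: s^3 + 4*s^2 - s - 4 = (s + 4)*(s^2 - 1) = (s + 1)*(s + 4)*(s - 1)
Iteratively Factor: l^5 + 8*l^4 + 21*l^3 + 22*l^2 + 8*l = (l)*(l^4 + 8*l^3 + 21*l^2 + 22*l + 8) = l*(l + 1)*(l^3 + 7*l^2 + 14*l + 8) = l*(l + 1)*(l + 2)*(l^2 + 5*l + 4) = l*(l + 1)^2*(l + 2)*(l + 4)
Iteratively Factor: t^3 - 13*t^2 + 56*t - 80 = (t - 5)*(t^2 - 8*t + 16) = (t - 5)*(t - 4)*(t - 4)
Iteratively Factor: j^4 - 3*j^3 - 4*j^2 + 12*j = (j - 3)*(j^3 - 4*j) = (j - 3)*(j - 2)*(j^2 + 2*j) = j*(j - 3)*(j - 2)*(j + 2)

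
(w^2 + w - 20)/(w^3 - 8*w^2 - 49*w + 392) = (w^2 + w - 20)/(w^3 - 8*w^2 - 49*w + 392)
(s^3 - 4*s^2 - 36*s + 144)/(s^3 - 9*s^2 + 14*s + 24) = (s + 6)/(s + 1)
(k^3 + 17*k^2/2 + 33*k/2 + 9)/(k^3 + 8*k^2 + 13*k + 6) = (k + 3/2)/(k + 1)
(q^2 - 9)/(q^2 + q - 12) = (q + 3)/(q + 4)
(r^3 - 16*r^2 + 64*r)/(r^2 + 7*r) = (r^2 - 16*r + 64)/(r + 7)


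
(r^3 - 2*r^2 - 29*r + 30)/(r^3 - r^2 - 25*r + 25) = (r - 6)/(r - 5)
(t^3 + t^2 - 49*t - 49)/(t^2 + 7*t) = t - 6 - 7/t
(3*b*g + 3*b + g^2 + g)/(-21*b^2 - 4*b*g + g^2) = (-g - 1)/(7*b - g)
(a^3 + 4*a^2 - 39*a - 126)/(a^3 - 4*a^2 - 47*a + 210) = (a + 3)/(a - 5)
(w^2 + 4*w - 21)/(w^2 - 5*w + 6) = (w + 7)/(w - 2)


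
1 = 1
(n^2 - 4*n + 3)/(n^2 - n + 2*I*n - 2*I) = (n - 3)/(n + 2*I)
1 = 1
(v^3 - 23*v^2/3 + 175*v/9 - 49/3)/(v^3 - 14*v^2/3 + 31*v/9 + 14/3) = (3*v - 7)/(3*v + 2)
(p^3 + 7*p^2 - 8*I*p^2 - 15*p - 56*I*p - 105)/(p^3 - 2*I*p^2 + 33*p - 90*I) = (p + 7)/(p + 6*I)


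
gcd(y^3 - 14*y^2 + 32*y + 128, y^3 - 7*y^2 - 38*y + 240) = y - 8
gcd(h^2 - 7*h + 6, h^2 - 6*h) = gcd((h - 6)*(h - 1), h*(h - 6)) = h - 6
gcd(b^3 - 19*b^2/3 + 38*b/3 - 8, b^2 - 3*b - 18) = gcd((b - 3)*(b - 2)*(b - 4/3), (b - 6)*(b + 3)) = 1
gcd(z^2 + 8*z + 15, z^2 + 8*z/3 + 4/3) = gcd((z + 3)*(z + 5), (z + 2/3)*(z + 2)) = 1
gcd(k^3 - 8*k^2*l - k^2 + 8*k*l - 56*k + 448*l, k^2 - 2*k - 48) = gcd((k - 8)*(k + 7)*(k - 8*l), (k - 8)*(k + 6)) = k - 8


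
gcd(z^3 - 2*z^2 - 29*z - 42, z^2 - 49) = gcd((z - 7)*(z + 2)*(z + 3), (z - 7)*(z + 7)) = z - 7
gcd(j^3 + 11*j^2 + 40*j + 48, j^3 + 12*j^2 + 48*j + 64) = j^2 + 8*j + 16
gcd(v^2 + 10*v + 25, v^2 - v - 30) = v + 5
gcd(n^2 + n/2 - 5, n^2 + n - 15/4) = n + 5/2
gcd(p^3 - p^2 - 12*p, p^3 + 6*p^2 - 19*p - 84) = p^2 - p - 12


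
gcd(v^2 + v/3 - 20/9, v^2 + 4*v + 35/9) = v + 5/3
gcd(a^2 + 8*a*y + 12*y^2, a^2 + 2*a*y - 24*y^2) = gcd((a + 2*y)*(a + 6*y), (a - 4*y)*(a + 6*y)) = a + 6*y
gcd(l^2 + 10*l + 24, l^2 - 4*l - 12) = 1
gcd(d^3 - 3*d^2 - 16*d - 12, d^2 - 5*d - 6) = d^2 - 5*d - 6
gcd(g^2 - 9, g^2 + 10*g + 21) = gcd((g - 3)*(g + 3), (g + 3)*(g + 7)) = g + 3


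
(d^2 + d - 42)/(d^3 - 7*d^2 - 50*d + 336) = 1/(d - 8)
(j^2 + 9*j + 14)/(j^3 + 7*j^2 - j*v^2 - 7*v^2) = (-j - 2)/(-j^2 + v^2)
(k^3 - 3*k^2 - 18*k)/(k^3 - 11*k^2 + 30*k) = (k + 3)/(k - 5)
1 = 1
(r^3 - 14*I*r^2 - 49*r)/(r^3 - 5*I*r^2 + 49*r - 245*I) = r*(r - 7*I)/(r^2 + 2*I*r + 35)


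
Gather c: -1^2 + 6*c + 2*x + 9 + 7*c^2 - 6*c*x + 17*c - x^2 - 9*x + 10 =7*c^2 + c*(23 - 6*x) - x^2 - 7*x + 18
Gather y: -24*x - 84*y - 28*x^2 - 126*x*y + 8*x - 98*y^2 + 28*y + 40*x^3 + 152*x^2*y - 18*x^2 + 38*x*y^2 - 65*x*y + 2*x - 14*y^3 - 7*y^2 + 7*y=40*x^3 - 46*x^2 - 14*x - 14*y^3 + y^2*(38*x - 105) + y*(152*x^2 - 191*x - 49)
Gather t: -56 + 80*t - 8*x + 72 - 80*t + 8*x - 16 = 0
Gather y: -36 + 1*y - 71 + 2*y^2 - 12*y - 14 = 2*y^2 - 11*y - 121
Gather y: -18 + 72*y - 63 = 72*y - 81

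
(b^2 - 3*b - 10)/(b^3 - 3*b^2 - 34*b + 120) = (b + 2)/(b^2 + 2*b - 24)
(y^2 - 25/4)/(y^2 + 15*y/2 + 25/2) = (y - 5/2)/(y + 5)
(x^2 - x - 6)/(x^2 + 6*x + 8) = (x - 3)/(x + 4)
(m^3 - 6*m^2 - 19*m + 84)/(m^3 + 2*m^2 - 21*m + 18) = (m^2 - 3*m - 28)/(m^2 + 5*m - 6)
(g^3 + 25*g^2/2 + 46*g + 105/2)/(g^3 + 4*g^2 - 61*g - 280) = (2*g^2 + 11*g + 15)/(2*(g^2 - 3*g - 40))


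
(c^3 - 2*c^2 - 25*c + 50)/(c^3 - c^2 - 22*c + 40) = (c - 5)/(c - 4)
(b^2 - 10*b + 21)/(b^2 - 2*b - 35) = (b - 3)/(b + 5)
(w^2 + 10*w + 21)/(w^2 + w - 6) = (w + 7)/(w - 2)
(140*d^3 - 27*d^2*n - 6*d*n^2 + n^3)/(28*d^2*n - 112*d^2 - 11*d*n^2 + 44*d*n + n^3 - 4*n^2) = (5*d + n)/(n - 4)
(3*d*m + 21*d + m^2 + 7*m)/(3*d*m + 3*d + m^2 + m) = (m + 7)/(m + 1)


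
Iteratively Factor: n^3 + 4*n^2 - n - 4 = (n + 4)*(n^2 - 1) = (n - 1)*(n + 4)*(n + 1)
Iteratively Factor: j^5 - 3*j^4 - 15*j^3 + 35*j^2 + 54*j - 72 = (j + 3)*(j^4 - 6*j^3 + 3*j^2 + 26*j - 24) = (j - 1)*(j + 3)*(j^3 - 5*j^2 - 2*j + 24) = (j - 1)*(j + 2)*(j + 3)*(j^2 - 7*j + 12) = (j - 4)*(j - 1)*(j + 2)*(j + 3)*(j - 3)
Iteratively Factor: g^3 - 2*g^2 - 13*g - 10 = (g + 1)*(g^2 - 3*g - 10) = (g - 5)*(g + 1)*(g + 2)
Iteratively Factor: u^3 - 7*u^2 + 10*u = (u - 2)*(u^2 - 5*u) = u*(u - 2)*(u - 5)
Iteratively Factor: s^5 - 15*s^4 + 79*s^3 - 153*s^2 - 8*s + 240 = (s - 5)*(s^4 - 10*s^3 + 29*s^2 - 8*s - 48) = (s - 5)*(s - 3)*(s^3 - 7*s^2 + 8*s + 16) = (s - 5)*(s - 4)*(s - 3)*(s^2 - 3*s - 4) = (s - 5)*(s - 4)^2*(s - 3)*(s + 1)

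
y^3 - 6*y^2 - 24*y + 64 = (y - 8)*(y - 2)*(y + 4)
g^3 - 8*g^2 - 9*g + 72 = (g - 8)*(g - 3)*(g + 3)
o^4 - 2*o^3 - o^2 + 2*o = o*(o - 2)*(o - 1)*(o + 1)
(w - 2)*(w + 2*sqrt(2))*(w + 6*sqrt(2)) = w^3 - 2*w^2 + 8*sqrt(2)*w^2 - 16*sqrt(2)*w + 24*w - 48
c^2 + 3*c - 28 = (c - 4)*(c + 7)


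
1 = 1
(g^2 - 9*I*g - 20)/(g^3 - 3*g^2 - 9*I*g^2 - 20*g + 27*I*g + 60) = 1/(g - 3)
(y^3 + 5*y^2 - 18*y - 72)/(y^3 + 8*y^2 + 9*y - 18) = (y - 4)/(y - 1)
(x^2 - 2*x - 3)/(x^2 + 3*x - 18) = (x + 1)/(x + 6)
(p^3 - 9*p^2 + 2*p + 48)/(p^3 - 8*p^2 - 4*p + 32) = (p - 3)/(p - 2)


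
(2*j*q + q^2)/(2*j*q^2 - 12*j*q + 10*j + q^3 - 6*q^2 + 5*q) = q/(q^2 - 6*q + 5)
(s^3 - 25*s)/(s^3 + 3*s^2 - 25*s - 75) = s/(s + 3)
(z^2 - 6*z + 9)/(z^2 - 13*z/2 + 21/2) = 2*(z - 3)/(2*z - 7)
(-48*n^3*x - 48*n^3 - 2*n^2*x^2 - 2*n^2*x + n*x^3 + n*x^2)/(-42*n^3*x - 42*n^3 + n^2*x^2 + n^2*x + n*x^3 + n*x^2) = (-48*n^2 - 2*n*x + x^2)/(-42*n^2 + n*x + x^2)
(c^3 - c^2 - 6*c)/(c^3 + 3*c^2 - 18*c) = (c + 2)/(c + 6)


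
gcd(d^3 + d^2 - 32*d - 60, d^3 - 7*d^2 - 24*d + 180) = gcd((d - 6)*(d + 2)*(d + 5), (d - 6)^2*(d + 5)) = d^2 - d - 30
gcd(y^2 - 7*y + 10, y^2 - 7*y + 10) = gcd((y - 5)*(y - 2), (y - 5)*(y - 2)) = y^2 - 7*y + 10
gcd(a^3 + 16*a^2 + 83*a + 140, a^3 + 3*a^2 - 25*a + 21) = a + 7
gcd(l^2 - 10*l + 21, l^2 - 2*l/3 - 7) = l - 3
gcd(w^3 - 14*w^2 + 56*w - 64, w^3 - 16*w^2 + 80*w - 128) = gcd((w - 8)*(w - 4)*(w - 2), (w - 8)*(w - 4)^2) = w^2 - 12*w + 32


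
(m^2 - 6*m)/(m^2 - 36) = m/(m + 6)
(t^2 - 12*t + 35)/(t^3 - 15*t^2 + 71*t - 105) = 1/(t - 3)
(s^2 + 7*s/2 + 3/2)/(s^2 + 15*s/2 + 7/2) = (s + 3)/(s + 7)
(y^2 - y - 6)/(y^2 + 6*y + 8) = (y - 3)/(y + 4)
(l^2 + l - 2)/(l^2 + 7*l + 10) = (l - 1)/(l + 5)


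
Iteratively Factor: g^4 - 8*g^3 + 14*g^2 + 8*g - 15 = (g - 3)*(g^3 - 5*g^2 - g + 5) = (g - 5)*(g - 3)*(g^2 - 1) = (g - 5)*(g - 3)*(g + 1)*(g - 1)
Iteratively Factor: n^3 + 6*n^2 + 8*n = (n)*(n^2 + 6*n + 8) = n*(n + 2)*(n + 4)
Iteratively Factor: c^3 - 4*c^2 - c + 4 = (c + 1)*(c^2 - 5*c + 4) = (c - 4)*(c + 1)*(c - 1)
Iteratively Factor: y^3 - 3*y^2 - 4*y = (y)*(y^2 - 3*y - 4) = y*(y + 1)*(y - 4)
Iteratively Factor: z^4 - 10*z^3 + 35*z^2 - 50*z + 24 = (z - 3)*(z^3 - 7*z^2 + 14*z - 8) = (z - 3)*(z - 1)*(z^2 - 6*z + 8) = (z - 4)*(z - 3)*(z - 1)*(z - 2)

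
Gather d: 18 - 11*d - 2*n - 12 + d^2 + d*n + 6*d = d^2 + d*(n - 5) - 2*n + 6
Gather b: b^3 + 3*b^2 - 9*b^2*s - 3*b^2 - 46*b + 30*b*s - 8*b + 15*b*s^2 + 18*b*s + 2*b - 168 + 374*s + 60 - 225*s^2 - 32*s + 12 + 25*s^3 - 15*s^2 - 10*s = b^3 - 9*b^2*s + b*(15*s^2 + 48*s - 52) + 25*s^3 - 240*s^2 + 332*s - 96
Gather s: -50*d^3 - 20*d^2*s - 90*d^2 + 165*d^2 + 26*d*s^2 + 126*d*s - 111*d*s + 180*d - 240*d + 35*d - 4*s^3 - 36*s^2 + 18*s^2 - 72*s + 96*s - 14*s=-50*d^3 + 75*d^2 - 25*d - 4*s^3 + s^2*(26*d - 18) + s*(-20*d^2 + 15*d + 10)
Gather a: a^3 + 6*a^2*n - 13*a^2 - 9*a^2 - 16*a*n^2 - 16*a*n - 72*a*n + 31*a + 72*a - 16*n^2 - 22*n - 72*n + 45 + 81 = a^3 + a^2*(6*n - 22) + a*(-16*n^2 - 88*n + 103) - 16*n^2 - 94*n + 126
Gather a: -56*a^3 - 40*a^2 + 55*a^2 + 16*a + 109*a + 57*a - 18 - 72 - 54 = -56*a^3 + 15*a^2 + 182*a - 144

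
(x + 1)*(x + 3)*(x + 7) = x^3 + 11*x^2 + 31*x + 21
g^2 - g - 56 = (g - 8)*(g + 7)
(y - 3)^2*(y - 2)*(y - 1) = y^4 - 9*y^3 + 29*y^2 - 39*y + 18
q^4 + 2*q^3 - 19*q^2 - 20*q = q*(q - 4)*(q + 1)*(q + 5)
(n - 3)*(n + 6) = n^2 + 3*n - 18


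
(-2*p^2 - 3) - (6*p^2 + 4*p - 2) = -8*p^2 - 4*p - 1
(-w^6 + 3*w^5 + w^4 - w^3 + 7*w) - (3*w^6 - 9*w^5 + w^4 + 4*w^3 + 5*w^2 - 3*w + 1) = -4*w^6 + 12*w^5 - 5*w^3 - 5*w^2 + 10*w - 1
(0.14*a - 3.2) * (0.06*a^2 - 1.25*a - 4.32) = 0.0084*a^3 - 0.367*a^2 + 3.3952*a + 13.824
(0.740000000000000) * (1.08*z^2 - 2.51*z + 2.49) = 0.7992*z^2 - 1.8574*z + 1.8426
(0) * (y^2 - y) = 0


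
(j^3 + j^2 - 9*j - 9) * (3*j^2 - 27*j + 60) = 3*j^5 - 24*j^4 + 6*j^3 + 276*j^2 - 297*j - 540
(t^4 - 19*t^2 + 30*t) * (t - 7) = t^5 - 7*t^4 - 19*t^3 + 163*t^2 - 210*t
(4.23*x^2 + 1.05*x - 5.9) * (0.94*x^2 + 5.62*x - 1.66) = 3.9762*x^4 + 24.7596*x^3 - 6.6668*x^2 - 34.901*x + 9.794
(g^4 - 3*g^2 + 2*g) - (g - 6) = g^4 - 3*g^2 + g + 6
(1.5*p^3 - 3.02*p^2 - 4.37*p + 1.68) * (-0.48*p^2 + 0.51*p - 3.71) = -0.72*p^5 + 2.2146*p^4 - 5.0076*p^3 + 8.1691*p^2 + 17.0695*p - 6.2328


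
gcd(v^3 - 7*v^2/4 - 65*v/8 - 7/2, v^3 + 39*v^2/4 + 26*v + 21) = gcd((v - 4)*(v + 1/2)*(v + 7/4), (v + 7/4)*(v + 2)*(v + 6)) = v + 7/4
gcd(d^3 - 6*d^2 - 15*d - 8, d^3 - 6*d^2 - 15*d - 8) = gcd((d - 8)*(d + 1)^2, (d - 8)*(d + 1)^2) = d^3 - 6*d^2 - 15*d - 8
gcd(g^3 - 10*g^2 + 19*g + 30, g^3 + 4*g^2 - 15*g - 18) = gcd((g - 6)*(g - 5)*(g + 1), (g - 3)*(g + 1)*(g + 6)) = g + 1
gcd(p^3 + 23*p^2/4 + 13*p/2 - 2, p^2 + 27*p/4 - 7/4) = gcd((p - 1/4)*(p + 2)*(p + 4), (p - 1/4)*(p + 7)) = p - 1/4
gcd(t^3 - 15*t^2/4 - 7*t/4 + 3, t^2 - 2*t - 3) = t + 1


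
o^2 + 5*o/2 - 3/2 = (o - 1/2)*(o + 3)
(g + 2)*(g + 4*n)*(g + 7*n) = g^3 + 11*g^2*n + 2*g^2 + 28*g*n^2 + 22*g*n + 56*n^2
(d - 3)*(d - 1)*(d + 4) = d^3 - 13*d + 12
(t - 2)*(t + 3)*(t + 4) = t^3 + 5*t^2 - 2*t - 24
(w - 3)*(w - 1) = w^2 - 4*w + 3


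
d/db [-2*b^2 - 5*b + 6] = -4*b - 5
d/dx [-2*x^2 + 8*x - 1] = 8 - 4*x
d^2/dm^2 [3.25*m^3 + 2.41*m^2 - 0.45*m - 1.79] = 19.5*m + 4.82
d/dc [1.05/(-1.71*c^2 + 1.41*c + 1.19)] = (3.591*c - 1.4805)/(-1.71*c^2 + 1.41*c + 1.19)^2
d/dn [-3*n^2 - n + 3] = -6*n - 1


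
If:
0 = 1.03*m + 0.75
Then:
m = -0.73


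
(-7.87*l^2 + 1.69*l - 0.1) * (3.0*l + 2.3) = -23.61*l^3 - 13.031*l^2 + 3.587*l - 0.23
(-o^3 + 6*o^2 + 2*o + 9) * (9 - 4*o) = 4*o^4 - 33*o^3 + 46*o^2 - 18*o + 81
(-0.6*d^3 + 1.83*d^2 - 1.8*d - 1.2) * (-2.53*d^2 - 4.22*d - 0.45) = 1.518*d^5 - 2.0979*d^4 - 2.8986*d^3 + 9.8085*d^2 + 5.874*d + 0.54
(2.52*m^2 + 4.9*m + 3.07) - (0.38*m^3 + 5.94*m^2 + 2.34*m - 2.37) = -0.38*m^3 - 3.42*m^2 + 2.56*m + 5.44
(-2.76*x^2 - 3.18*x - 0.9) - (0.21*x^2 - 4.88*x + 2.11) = -2.97*x^2 + 1.7*x - 3.01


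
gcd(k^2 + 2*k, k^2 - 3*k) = k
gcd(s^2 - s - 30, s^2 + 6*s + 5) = s + 5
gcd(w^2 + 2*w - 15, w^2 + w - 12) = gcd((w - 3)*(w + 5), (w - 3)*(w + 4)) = w - 3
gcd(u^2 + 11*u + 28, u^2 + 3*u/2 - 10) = u + 4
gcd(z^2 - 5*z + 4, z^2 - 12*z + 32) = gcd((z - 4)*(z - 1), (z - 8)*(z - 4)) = z - 4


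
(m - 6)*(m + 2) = m^2 - 4*m - 12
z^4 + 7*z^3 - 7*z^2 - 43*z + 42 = (z - 2)*(z - 1)*(z + 3)*(z + 7)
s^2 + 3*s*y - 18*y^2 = (s - 3*y)*(s + 6*y)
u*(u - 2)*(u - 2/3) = u^3 - 8*u^2/3 + 4*u/3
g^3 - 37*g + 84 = (g - 4)*(g - 3)*(g + 7)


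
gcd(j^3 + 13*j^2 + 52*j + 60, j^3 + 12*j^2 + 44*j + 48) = j^2 + 8*j + 12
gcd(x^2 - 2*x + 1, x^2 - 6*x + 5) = x - 1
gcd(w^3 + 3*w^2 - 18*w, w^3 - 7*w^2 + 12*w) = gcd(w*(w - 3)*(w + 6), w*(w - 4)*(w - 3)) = w^2 - 3*w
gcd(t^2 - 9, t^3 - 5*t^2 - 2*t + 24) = t - 3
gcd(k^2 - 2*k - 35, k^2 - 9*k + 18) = 1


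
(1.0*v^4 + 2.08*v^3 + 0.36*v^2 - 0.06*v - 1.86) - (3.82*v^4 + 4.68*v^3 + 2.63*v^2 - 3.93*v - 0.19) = -2.82*v^4 - 2.6*v^3 - 2.27*v^2 + 3.87*v - 1.67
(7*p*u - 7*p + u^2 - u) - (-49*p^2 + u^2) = 49*p^2 + 7*p*u - 7*p - u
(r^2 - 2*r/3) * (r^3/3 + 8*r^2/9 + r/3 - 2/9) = r^5/3 + 2*r^4/3 - 7*r^3/27 - 4*r^2/9 + 4*r/27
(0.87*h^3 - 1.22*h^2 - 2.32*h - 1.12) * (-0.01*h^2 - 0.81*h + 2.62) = -0.0087*h^5 - 0.6925*h^4 + 3.2908*h^3 - 1.306*h^2 - 5.1712*h - 2.9344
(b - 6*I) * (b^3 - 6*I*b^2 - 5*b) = b^4 - 12*I*b^3 - 41*b^2 + 30*I*b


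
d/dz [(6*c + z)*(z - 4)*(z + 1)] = 12*c*z - 18*c + 3*z^2 - 6*z - 4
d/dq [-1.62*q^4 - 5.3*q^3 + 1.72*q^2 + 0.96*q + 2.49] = -6.48*q^3 - 15.9*q^2 + 3.44*q + 0.96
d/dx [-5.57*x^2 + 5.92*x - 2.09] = 5.92 - 11.14*x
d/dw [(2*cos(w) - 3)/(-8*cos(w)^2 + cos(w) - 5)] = (16*sin(w)^2 + 48*cos(w) - 9)*sin(w)/(8*sin(w)^2 + cos(w) - 13)^2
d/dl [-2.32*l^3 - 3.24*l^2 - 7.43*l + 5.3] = -6.96*l^2 - 6.48*l - 7.43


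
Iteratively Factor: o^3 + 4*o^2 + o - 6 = (o + 2)*(o^2 + 2*o - 3) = (o + 2)*(o + 3)*(o - 1)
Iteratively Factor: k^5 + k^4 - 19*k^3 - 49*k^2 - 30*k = (k + 2)*(k^4 - k^3 - 17*k^2 - 15*k) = (k + 2)*(k + 3)*(k^3 - 4*k^2 - 5*k) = (k - 5)*(k + 2)*(k + 3)*(k^2 + k) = (k - 5)*(k + 1)*(k + 2)*(k + 3)*(k)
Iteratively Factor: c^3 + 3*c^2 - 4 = (c + 2)*(c^2 + c - 2) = (c - 1)*(c + 2)*(c + 2)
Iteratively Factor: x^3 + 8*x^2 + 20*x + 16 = (x + 2)*(x^2 + 6*x + 8) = (x + 2)^2*(x + 4)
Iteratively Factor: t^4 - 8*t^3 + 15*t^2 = (t)*(t^3 - 8*t^2 + 15*t) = t*(t - 5)*(t^2 - 3*t) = t*(t - 5)*(t - 3)*(t)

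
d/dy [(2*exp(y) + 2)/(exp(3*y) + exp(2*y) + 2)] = 2*(-(exp(y) + 1)*(3*exp(y) + 2)*exp(y) + exp(3*y) + exp(2*y) + 2)*exp(y)/(exp(3*y) + exp(2*y) + 2)^2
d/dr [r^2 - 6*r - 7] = 2*r - 6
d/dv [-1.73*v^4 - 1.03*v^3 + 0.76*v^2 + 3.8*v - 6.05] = -6.92*v^3 - 3.09*v^2 + 1.52*v + 3.8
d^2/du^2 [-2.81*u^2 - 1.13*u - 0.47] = -5.62000000000000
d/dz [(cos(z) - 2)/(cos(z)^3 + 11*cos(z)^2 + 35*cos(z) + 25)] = (-5*cos(z) + cos(2*z) - 18)*sin(z)/((cos(z) + 1)^2*(cos(z) + 5)^3)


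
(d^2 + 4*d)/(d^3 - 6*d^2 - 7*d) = (d + 4)/(d^2 - 6*d - 7)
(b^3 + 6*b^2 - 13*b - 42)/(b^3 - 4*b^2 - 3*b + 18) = (b + 7)/(b - 3)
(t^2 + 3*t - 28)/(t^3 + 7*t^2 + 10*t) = (t^2 + 3*t - 28)/(t*(t^2 + 7*t + 10))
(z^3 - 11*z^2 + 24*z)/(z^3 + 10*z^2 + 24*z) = (z^2 - 11*z + 24)/(z^2 + 10*z + 24)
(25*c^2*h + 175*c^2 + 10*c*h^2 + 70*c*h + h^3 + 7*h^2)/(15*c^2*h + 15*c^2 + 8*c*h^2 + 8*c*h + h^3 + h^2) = (5*c*h + 35*c + h^2 + 7*h)/(3*c*h + 3*c + h^2 + h)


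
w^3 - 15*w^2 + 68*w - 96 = (w - 8)*(w - 4)*(w - 3)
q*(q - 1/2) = q^2 - q/2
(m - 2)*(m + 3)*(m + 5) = m^3 + 6*m^2 - m - 30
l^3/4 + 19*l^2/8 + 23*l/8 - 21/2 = (l/4 + 1)*(l - 3/2)*(l + 7)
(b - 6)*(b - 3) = b^2 - 9*b + 18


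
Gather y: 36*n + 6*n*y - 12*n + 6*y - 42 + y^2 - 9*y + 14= 24*n + y^2 + y*(6*n - 3) - 28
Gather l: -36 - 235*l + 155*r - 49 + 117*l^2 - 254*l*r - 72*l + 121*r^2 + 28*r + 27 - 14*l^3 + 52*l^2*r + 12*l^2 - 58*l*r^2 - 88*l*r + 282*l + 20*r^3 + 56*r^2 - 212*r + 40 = -14*l^3 + l^2*(52*r + 129) + l*(-58*r^2 - 342*r - 25) + 20*r^3 + 177*r^2 - 29*r - 18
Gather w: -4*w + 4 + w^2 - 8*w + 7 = w^2 - 12*w + 11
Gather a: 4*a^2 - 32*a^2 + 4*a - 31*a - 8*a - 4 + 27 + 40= -28*a^2 - 35*a + 63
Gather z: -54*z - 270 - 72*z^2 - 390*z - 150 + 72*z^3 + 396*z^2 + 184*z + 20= 72*z^3 + 324*z^2 - 260*z - 400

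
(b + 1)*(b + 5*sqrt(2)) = b^2 + b + 5*sqrt(2)*b + 5*sqrt(2)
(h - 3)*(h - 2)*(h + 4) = h^3 - h^2 - 14*h + 24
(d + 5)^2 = d^2 + 10*d + 25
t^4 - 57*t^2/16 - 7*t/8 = t*(t - 2)*(t + 1/4)*(t + 7/4)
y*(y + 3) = y^2 + 3*y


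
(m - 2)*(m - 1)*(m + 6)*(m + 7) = m^4 + 10*m^3 + 5*m^2 - 100*m + 84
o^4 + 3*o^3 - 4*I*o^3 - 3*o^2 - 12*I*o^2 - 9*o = o*(o + 3)*(o - 3*I)*(o - I)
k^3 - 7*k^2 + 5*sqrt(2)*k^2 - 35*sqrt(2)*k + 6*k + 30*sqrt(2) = (k - 6)*(k - 1)*(k + 5*sqrt(2))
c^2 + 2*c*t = c*(c + 2*t)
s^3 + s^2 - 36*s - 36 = (s - 6)*(s + 1)*(s + 6)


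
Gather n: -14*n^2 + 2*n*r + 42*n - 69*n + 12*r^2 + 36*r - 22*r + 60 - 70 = -14*n^2 + n*(2*r - 27) + 12*r^2 + 14*r - 10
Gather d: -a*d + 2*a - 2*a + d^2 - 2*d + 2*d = -a*d + d^2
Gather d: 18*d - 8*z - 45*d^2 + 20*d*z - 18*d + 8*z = -45*d^2 + 20*d*z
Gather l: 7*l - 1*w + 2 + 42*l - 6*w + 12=49*l - 7*w + 14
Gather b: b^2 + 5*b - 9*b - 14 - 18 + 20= b^2 - 4*b - 12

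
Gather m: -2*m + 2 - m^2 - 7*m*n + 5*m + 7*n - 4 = -m^2 + m*(3 - 7*n) + 7*n - 2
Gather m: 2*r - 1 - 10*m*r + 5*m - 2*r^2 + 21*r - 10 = m*(5 - 10*r) - 2*r^2 + 23*r - 11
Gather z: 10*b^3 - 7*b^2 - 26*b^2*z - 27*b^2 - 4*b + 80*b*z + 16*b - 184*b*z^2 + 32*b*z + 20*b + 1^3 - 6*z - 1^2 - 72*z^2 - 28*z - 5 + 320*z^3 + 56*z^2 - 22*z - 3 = 10*b^3 - 34*b^2 + 32*b + 320*z^3 + z^2*(-184*b - 16) + z*(-26*b^2 + 112*b - 56) - 8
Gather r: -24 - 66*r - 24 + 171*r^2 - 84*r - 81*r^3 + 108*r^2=-81*r^3 + 279*r^2 - 150*r - 48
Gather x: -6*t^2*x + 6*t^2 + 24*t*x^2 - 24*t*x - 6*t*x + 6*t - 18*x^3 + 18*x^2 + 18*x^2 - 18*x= 6*t^2 + 6*t - 18*x^3 + x^2*(24*t + 36) + x*(-6*t^2 - 30*t - 18)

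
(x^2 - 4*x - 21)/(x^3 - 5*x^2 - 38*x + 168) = (x + 3)/(x^2 + 2*x - 24)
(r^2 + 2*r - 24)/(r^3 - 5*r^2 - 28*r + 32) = (r^2 + 2*r - 24)/(r^3 - 5*r^2 - 28*r + 32)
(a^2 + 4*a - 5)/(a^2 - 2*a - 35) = (a - 1)/(a - 7)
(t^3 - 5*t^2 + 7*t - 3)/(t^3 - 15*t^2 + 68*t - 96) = (t^2 - 2*t + 1)/(t^2 - 12*t + 32)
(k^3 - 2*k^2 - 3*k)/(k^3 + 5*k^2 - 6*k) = (k^2 - 2*k - 3)/(k^2 + 5*k - 6)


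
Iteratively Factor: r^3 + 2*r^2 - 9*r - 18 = (r - 3)*(r^2 + 5*r + 6) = (r - 3)*(r + 2)*(r + 3)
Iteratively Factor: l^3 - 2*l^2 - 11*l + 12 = (l - 1)*(l^2 - l - 12) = (l - 4)*(l - 1)*(l + 3)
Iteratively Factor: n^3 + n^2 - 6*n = (n + 3)*(n^2 - 2*n) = n*(n + 3)*(n - 2)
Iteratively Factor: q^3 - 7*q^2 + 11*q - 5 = (q - 5)*(q^2 - 2*q + 1) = (q - 5)*(q - 1)*(q - 1)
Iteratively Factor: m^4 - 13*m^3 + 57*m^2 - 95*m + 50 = (m - 2)*(m^3 - 11*m^2 + 35*m - 25) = (m - 2)*(m - 1)*(m^2 - 10*m + 25) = (m - 5)*(m - 2)*(m - 1)*(m - 5)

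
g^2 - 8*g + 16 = (g - 4)^2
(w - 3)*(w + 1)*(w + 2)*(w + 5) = w^4 + 5*w^3 - 7*w^2 - 41*w - 30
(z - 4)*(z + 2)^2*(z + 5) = z^4 + 5*z^3 - 12*z^2 - 76*z - 80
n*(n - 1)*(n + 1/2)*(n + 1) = n^4 + n^3/2 - n^2 - n/2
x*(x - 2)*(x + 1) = x^3 - x^2 - 2*x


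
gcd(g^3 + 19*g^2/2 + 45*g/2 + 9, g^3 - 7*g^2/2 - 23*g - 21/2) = g^2 + 7*g/2 + 3/2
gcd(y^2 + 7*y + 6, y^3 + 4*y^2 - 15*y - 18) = y^2 + 7*y + 6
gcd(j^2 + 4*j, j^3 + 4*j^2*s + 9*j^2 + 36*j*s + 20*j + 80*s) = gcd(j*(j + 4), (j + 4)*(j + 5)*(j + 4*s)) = j + 4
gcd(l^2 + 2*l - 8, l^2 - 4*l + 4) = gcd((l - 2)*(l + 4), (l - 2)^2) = l - 2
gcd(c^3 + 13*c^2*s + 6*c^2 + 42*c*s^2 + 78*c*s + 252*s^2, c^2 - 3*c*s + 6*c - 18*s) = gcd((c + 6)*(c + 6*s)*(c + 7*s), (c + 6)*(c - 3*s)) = c + 6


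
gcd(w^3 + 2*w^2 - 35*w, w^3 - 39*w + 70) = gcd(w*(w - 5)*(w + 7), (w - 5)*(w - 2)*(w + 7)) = w^2 + 2*w - 35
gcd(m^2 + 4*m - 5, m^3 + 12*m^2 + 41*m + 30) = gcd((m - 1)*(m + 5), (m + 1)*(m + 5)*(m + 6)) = m + 5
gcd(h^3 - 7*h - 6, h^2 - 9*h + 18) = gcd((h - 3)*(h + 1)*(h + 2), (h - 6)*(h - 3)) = h - 3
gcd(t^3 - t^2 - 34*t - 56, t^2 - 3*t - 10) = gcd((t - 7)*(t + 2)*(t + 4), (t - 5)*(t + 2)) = t + 2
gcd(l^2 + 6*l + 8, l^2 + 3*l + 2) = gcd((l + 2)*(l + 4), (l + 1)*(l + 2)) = l + 2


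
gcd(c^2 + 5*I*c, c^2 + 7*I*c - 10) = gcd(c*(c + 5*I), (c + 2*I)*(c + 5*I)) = c + 5*I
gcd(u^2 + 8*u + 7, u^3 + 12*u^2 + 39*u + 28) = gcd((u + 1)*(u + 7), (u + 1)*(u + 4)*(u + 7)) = u^2 + 8*u + 7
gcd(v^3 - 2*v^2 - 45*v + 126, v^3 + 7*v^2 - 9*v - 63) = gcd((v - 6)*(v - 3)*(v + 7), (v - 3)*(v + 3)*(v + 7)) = v^2 + 4*v - 21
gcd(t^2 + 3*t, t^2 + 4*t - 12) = 1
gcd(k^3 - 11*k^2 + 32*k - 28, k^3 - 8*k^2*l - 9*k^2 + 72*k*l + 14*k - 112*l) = k^2 - 9*k + 14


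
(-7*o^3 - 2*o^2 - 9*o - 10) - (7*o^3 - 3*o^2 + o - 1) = -14*o^3 + o^2 - 10*o - 9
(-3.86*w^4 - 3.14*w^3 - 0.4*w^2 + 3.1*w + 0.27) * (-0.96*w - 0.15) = 3.7056*w^5 + 3.5934*w^4 + 0.855*w^3 - 2.916*w^2 - 0.7242*w - 0.0405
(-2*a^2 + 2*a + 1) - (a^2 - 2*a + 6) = -3*a^2 + 4*a - 5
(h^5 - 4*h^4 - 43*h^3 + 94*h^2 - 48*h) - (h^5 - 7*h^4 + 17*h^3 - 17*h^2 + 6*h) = 3*h^4 - 60*h^3 + 111*h^2 - 54*h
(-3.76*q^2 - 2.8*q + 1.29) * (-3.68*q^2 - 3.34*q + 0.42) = 13.8368*q^4 + 22.8624*q^3 + 3.0256*q^2 - 5.4846*q + 0.5418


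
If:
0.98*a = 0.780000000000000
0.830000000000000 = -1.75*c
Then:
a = 0.80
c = -0.47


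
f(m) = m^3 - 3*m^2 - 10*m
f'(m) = 3*m^2 - 6*m - 10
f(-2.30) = -5.04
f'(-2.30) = 19.67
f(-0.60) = 4.70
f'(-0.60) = -5.32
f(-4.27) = -89.85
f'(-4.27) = 70.32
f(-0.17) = 1.61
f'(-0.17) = -8.89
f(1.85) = -22.44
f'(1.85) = -10.83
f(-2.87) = -19.65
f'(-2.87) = 31.93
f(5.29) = 11.18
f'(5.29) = 42.21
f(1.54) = -18.86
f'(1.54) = -12.13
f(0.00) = 0.00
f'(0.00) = -10.00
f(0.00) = 0.00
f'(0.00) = -10.00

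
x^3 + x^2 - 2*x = x*(x - 1)*(x + 2)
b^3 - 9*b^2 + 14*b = b*(b - 7)*(b - 2)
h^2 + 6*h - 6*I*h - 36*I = (h + 6)*(h - 6*I)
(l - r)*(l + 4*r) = l^2 + 3*l*r - 4*r^2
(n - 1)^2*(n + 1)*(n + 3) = n^4 + 2*n^3 - 4*n^2 - 2*n + 3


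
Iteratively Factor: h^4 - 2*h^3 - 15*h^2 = (h)*(h^3 - 2*h^2 - 15*h) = h*(h + 3)*(h^2 - 5*h) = h*(h - 5)*(h + 3)*(h)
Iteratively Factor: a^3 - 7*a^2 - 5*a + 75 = (a + 3)*(a^2 - 10*a + 25) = (a - 5)*(a + 3)*(a - 5)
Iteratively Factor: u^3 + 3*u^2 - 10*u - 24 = (u + 2)*(u^2 + u - 12) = (u - 3)*(u + 2)*(u + 4)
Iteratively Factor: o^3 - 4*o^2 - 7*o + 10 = (o + 2)*(o^2 - 6*o + 5) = (o - 5)*(o + 2)*(o - 1)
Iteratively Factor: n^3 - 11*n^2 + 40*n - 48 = (n - 4)*(n^2 - 7*n + 12) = (n - 4)*(n - 3)*(n - 4)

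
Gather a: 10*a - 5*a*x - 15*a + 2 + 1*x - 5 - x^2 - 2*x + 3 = a*(-5*x - 5) - x^2 - x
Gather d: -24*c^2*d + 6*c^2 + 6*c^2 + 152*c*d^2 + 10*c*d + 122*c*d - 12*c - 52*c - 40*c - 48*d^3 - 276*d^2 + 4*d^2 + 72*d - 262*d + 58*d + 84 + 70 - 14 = 12*c^2 - 104*c - 48*d^3 + d^2*(152*c - 272) + d*(-24*c^2 + 132*c - 132) + 140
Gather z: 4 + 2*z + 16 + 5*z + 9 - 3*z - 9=4*z + 20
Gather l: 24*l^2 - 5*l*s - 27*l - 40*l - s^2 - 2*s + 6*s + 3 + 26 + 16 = 24*l^2 + l*(-5*s - 67) - s^2 + 4*s + 45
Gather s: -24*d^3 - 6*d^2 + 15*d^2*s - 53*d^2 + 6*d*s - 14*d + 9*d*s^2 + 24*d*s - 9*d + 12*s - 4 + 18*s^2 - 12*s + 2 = -24*d^3 - 59*d^2 - 23*d + s^2*(9*d + 18) + s*(15*d^2 + 30*d) - 2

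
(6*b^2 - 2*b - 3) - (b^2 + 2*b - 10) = 5*b^2 - 4*b + 7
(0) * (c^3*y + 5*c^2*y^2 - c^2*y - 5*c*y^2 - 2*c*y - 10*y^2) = 0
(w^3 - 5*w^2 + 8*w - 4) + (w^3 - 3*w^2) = 2*w^3 - 8*w^2 + 8*w - 4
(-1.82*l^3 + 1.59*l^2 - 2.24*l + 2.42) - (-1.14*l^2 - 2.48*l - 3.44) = -1.82*l^3 + 2.73*l^2 + 0.24*l + 5.86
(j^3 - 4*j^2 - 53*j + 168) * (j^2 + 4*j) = j^5 - 69*j^3 - 44*j^2 + 672*j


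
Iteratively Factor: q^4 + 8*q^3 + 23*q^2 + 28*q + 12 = (q + 3)*(q^3 + 5*q^2 + 8*q + 4) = (q + 2)*(q + 3)*(q^2 + 3*q + 2) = (q + 2)^2*(q + 3)*(q + 1)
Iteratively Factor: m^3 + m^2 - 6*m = (m + 3)*(m^2 - 2*m) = m*(m + 3)*(m - 2)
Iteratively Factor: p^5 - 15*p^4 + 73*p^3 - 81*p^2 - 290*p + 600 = (p - 3)*(p^4 - 12*p^3 + 37*p^2 + 30*p - 200) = (p - 5)*(p - 3)*(p^3 - 7*p^2 + 2*p + 40) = (p - 5)^2*(p - 3)*(p^2 - 2*p - 8) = (p - 5)^2*(p - 3)*(p + 2)*(p - 4)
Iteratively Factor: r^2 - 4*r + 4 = (r - 2)*(r - 2)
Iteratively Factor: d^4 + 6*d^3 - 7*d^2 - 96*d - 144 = (d + 3)*(d^3 + 3*d^2 - 16*d - 48) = (d - 4)*(d + 3)*(d^2 + 7*d + 12) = (d - 4)*(d + 3)*(d + 4)*(d + 3)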